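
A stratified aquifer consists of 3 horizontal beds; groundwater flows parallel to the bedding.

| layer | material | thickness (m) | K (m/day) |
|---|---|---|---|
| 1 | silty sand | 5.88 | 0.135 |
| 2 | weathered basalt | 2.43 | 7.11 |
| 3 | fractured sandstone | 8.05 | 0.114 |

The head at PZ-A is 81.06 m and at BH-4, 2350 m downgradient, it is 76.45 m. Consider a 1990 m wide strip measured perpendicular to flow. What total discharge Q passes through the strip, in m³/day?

74.1

Flow is parallel to layering, so each bed carries its own Darcy discharge and the transmissivities add.
Σ(K_i·b_i) = 0.135×5.88 + 7.11×2.43 + 0.114×8.05 = 18.99 m²/day.
Hydraulic gradient i = (81.06 − 76.45) / 2350 = 4.61 / 2350 = 0.001962.
Q = Σ(K_i·b_i) · W · i = 18.99 × 1990 × 0.001962 = 74.13 m³/day.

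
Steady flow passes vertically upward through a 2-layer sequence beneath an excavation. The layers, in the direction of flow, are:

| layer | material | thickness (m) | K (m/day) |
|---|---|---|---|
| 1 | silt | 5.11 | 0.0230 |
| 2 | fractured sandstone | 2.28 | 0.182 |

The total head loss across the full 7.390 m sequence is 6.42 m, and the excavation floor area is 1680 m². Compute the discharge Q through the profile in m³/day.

Flow is perpendicular to layering, so the layers act in series and the equivalent K is the thickness-weighted harmonic mean.
Total thickness L = 5.11 + 2.28 = 7.390 m.
Σ(b_i/K_i) = 5.11/0.0230 + 2.28/0.182 = 234.7 d.
K_eq = L / Σ(b_i/K_i) = 7.390 / 234.7 = 0.03149 m/day.
Q = K_eq · A · (Δh/L) = 0.03149 × 1680 × (6.42/7.390) = 45.95 m³/day.

46.0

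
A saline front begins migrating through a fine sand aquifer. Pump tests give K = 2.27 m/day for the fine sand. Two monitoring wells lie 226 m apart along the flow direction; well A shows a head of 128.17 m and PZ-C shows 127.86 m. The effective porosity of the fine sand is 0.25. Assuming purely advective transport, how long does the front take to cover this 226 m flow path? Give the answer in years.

Hydraulic gradient i = (128.17 − 127.86) / 226 = 0.31 / 226 = 0.001372.
Darcy flux q = K · i = 2.270 × 0.001372 = 0.003114 m/day.
Seepage velocity v = q / n_e = 0.003114 / 0.25 = 0.01245 m/day.
Travel time t = L / v = 226 / 0.01245 = 18146 days = 49.68 years.

49.7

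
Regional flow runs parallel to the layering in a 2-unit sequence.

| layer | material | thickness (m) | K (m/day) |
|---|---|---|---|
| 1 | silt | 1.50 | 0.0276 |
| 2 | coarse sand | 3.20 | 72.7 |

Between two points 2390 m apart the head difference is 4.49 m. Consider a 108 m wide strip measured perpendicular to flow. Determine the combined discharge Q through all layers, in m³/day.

47.2

Flow is parallel to layering, so each bed carries its own Darcy discharge and the transmissivities add.
Σ(K_i·b_i) = 0.0276×1.50 + 72.7×3.20 = 232.7 m²/day.
Hydraulic gradient i = Δh / L = 4.49 / 2390 = 0.001879.
Q = Σ(K_i·b_i) · W · i = 232.7 × 108 × 0.001879 = 47.21 m³/day.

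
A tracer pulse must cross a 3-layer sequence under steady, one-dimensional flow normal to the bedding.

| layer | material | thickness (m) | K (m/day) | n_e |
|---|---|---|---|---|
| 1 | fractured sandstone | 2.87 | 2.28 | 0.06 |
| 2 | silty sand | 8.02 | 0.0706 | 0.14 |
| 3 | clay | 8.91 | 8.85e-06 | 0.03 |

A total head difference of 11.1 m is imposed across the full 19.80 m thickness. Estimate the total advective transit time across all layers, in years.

388

With flow normal to the layers, continuity requires the same specific discharge q through every layer.
Σ(b_i/K_i) = 2.87/2.28 + 8.02/0.0706 + 8.91/8.85e-06 = 1.007e+06 d.
q = Δh / Σ(b_i/K_i) = 11.1 / 1.007e+06 = 1.102e-05 m/day.
In each layer the seepage velocity is v_i = q/n_i, so the layer transit time is t_i = b_i·n_i / q:
  layer 1 (fractured sandstone): t_1 = 2.87 × 0.06 / 1.102e-05 = 15620 d
  layer 2 (silty sand): t_2 = 8.02 × 0.14 / 1.102e-05 = 1.019e+05 d
  layer 3 (clay): t_3 = 8.91 × 0.03 / 1.102e-05 = 24247 d
Total t = Σ t_i = 1.417e+05 days = 388.0 years.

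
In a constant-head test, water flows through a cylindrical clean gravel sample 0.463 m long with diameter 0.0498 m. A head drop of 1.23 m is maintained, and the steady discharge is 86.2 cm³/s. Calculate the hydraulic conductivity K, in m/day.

1440

Cross-sectional area A = π·(d/2)² = π × (0.0498/2)² = 0.001948 m².
Convert discharge: 86.2 cm³/s = 8.620e-05 m³/s.
Darcy's law rearranged: K = Q·L / (A·Δh) = 8.620e-05 × 0.463 / (0.001948 × 1.23) = 0.01666 m/s = 1439 m/day.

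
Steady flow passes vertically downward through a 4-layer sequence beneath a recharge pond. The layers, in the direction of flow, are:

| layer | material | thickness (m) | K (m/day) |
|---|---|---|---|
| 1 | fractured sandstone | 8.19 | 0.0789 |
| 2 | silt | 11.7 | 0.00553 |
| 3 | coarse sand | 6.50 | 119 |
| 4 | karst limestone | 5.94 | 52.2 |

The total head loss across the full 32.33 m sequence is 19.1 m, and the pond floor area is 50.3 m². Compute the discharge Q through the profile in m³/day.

Flow is perpendicular to layering, so the layers act in series and the equivalent K is the thickness-weighted harmonic mean.
Total thickness L = 8.19 + 11.7 + 6.50 + 5.94 = 32.33 m.
Σ(b_i/K_i) = 8.19/0.0789 + 11.7/0.00553 + 6.50/119 + 5.94/52.2 = 2220 d.
K_eq = L / Σ(b_i/K_i) = 32.33 / 2220 = 0.01457 m/day.
Q = K_eq · A · (Δh/L) = 0.01457 × 50.3 × (19.1/32.33) = 0.4328 m³/day.

0.433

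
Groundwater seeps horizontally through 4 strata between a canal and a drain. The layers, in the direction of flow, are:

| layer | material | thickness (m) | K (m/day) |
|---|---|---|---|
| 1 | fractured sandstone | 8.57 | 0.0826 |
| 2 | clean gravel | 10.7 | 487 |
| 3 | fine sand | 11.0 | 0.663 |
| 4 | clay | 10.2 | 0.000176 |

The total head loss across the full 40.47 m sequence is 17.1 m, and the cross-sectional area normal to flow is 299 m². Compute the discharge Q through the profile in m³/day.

Flow is perpendicular to layering, so the layers act in series and the equivalent K is the thickness-weighted harmonic mean.
Total thickness L = 8.57 + 10.7 + 11.0 + 10.2 = 40.47 m.
Σ(b_i/K_i) = 8.57/0.0826 + 10.7/487 + 11.0/0.663 + 10.2/0.000176 = 58075 d.
K_eq = L / Σ(b_i/K_i) = 40.47 / 58075 = 0.0006969 m/day.
Q = K_eq · A · (Δh/L) = 0.0006969 × 299 × (17.1/40.47) = 0.08804 m³/day.

0.0880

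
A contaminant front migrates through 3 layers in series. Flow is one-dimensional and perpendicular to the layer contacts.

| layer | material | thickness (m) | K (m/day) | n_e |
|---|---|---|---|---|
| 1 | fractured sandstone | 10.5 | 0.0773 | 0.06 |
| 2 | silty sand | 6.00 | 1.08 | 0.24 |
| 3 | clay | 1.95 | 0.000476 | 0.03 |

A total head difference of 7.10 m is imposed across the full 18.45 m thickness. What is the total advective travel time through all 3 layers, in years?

With flow normal to the layers, continuity requires the same specific discharge q through every layer.
Σ(b_i/K_i) = 10.5/0.0773 + 6.00/1.08 + 1.95/0.000476 = 4238 d.
q = Δh / Σ(b_i/K_i) = 7.10 / 4238 = 0.001675 m/day.
In each layer the seepage velocity is v_i = q/n_i, so the layer transit time is t_i = b_i·n_i / q:
  layer 1 (fractured sandstone): t_1 = 10.5 × 0.06 / 0.001675 = 376.1 d
  layer 2 (silty sand): t_2 = 6.00 × 0.24 / 0.001675 = 859.5 d
  layer 3 (clay): t_3 = 1.95 × 0.03 / 0.001675 = 34.92 d
Total t = Σ t_i = 1271 days = 3.478 years.

3.48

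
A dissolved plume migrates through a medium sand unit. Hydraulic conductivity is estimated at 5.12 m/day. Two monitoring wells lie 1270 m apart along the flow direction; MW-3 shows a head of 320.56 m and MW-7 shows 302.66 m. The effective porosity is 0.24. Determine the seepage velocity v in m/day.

0.301

Hydraulic gradient i = (320.56 − 302.66) / 1270 = 17.9 / 1270 = 0.01409.
Darcy flux q = K · i = 5.120 × 0.01409 = 0.07216 m/day.
Seepage velocity v = q / n_e = 0.07216 / 0.24 = 0.3007 m/day.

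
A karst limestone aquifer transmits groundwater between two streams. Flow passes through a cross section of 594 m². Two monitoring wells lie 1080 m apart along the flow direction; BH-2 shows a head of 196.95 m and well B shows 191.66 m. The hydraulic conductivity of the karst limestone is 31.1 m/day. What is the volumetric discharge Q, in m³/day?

90.5

Hydraulic gradient i = (196.95 − 191.66) / 1080 = 5.29 / 1080 = 0.004898.
Darcy's law: Q = K · A · i = 31.10 × 594.0 × 0.004898 = 90.49 m³/day.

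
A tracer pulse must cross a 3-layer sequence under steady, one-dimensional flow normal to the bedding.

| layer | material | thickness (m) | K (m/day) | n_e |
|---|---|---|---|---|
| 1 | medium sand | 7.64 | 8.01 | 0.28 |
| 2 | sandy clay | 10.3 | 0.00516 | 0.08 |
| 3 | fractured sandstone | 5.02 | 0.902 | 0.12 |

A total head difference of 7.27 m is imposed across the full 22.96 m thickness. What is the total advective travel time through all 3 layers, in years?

2.69

With flow normal to the layers, continuity requires the same specific discharge q through every layer.
Σ(b_i/K_i) = 7.64/8.01 + 10.3/0.00516 + 5.02/0.902 = 2003 d.
q = Δh / Σ(b_i/K_i) = 7.27 / 2003 = 0.003630 m/day.
In each layer the seepage velocity is v_i = q/n_i, so the layer transit time is t_i = b_i·n_i / q:
  layer 1 (medium sand): t_1 = 7.64 × 0.28 / 0.003630 = 589.3 d
  layer 2 (sandy clay): t_2 = 10.3 × 0.08 / 0.003630 = 227.0 d
  layer 3 (fractured sandstone): t_3 = 5.02 × 0.12 / 0.003630 = 165.9 d
Total t = Σ t_i = 982.2 days = 2.689 years.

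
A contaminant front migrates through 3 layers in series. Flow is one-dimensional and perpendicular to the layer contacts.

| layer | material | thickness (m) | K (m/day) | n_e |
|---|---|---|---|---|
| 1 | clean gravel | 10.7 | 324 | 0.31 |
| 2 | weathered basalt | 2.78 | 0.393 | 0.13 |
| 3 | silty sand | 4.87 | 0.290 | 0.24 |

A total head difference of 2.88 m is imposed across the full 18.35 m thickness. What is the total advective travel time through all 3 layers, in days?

40.2

With flow normal to the layers, continuity requires the same specific discharge q through every layer.
Σ(b_i/K_i) = 10.7/324 + 2.78/0.393 + 4.87/0.290 = 23.90 d.
q = Δh / Σ(b_i/K_i) = 2.88 / 23.90 = 0.1205 m/day.
In each layer the seepage velocity is v_i = q/n_i, so the layer transit time is t_i = b_i·n_i / q:
  layer 1 (clean gravel): t_1 = 10.7 × 0.31 / 0.1205 = 27.53 d
  layer 2 (weathered basalt): t_2 = 2.78 × 0.13 / 0.1205 = 2.999 d
  layer 3 (silty sand): t_3 = 4.87 × 0.24 / 0.1205 = 9.699 d
Total t = Σ t_i = 40.22 days.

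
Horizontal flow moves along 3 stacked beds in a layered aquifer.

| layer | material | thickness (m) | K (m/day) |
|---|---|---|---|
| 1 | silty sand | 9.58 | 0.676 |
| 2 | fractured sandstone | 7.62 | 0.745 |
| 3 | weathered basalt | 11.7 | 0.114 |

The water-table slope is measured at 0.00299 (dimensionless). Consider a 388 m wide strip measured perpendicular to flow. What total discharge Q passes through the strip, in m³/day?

Flow is parallel to layering, so each bed carries its own Darcy discharge and the transmissivities add.
Σ(K_i·b_i) = 0.676×9.58 + 0.745×7.62 + 0.114×11.7 = 13.49 m²/day.
Hydraulic gradient i = 0.00299.
Q = Σ(K_i·b_i) · W · i = 13.49 × 388 × 0.002990 = 15.65 m³/day.

15.6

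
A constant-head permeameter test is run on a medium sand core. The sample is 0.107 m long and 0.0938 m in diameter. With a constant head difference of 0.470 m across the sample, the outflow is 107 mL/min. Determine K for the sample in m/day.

5.08

Cross-sectional area A = π·(d/2)² = π × (0.0938/2)² = 0.006910 m².
Convert discharge: 107 mL/min = 1.783e-06 m³/s.
Darcy's law rearranged: K = Q·L / (A·Δh) = 1.783e-06 × 0.107 / (0.006910 × 0.470) = 5.875e-05 m/s = 5.076 m/day.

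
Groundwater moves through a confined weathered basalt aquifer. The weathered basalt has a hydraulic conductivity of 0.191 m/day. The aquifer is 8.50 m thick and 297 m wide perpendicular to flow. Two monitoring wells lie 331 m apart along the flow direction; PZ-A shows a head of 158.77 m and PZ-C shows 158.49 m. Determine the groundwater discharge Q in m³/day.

Cross-sectional area A = 297 × 8.50 = 2524 m².
Hydraulic gradient i = (158.77 − 158.49) / 331 = 0.28 / 331 = 0.0008459.
Darcy's law: Q = K · A · i = 0.1910 × 2524 × 0.0008459 = 0.4079 m³/day.

0.408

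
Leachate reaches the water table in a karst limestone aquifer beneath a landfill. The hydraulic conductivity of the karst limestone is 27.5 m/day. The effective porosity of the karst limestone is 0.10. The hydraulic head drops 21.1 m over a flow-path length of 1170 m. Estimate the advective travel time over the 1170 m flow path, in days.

236

Hydraulic gradient i = Δh / L = 21.1 / 1170 = 0.01803.
Darcy flux q = K · i = 27.50 × 0.01803 = 0.4959 m/day.
Seepage velocity v = q / n_e = 0.4959 / 0.10 = 4.959 m/day.
Travel time t = L / v = 1170 / 4.959 = 235.9 days.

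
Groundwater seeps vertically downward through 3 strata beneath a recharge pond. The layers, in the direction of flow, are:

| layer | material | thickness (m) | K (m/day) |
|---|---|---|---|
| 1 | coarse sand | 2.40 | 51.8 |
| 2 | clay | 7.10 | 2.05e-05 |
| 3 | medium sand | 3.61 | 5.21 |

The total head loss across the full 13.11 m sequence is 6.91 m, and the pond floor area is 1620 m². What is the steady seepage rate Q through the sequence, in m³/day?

Flow is perpendicular to layering, so the layers act in series and the equivalent K is the thickness-weighted harmonic mean.
Total thickness L = 2.40 + 7.10 + 3.61 = 13.11 m.
Σ(b_i/K_i) = 2.40/51.8 + 7.10/2.05e-05 + 3.61/5.21 = 3.463e+05 d.
K_eq = L / Σ(b_i/K_i) = 13.11 / 3.463e+05 = 3.785e-05 m/day.
Q = K_eq · A · (Δh/L) = 3.785e-05 × 1620 × (6.91/13.11) = 0.03232 m³/day.

0.0323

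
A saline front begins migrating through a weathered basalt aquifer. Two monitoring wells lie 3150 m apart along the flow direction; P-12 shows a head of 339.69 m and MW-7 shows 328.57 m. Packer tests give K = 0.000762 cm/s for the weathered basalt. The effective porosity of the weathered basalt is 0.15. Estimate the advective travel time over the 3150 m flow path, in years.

557

Convert K: 0.000762 cm/s × 864 = 0.6584 m/day.
Hydraulic gradient i = (339.69 − 328.57) / 3150 = 11.12 / 3150 = 0.003530.
Darcy flux q = K · i = 0.6584 × 0.003530 = 0.002324 m/day.
Seepage velocity v = q / n_e = 0.002324 / 0.15 = 0.01549 m/day.
Travel time t = L / v = 3150 / 0.01549 = 2.033e+05 days = 556.6 years.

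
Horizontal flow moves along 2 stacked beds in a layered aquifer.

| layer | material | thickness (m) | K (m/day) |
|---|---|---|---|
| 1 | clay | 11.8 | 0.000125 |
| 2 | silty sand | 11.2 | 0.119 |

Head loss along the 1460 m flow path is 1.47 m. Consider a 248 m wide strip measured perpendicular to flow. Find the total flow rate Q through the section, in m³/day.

0.333

Flow is parallel to layering, so each bed carries its own Darcy discharge and the transmissivities add.
Σ(K_i·b_i) = 0.000125×11.8 + 0.119×11.2 = 1.334 m²/day.
Hydraulic gradient i = Δh / L = 1.47 / 1460 = 0.001007.
Q = Σ(K_i·b_i) · W · i = 1.334 × 248 × 0.001007 = 0.3332 m³/day.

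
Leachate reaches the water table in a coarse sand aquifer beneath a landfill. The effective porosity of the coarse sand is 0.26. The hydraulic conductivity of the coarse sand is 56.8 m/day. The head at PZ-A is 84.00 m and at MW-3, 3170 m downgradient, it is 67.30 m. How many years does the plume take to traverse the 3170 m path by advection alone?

Hydraulic gradient i = (84.00 − 67.30) / 3170 = 16.7 / 3170 = 0.005268.
Darcy flux q = K · i = 56.80 × 0.005268 = 0.2992 m/day.
Seepage velocity v = q / n_e = 0.2992 / 0.26 = 1.151 m/day.
Travel time t = L / v = 3170 / 1.151 = 2754 days = 7.541 years.

7.54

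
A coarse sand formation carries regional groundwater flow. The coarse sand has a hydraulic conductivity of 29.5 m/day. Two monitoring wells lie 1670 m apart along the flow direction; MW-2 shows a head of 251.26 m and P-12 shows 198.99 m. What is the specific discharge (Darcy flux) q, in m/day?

Hydraulic gradient i = (251.26 − 198.99) / 1670 = 52.27 / 1670 = 0.03130.
Specific discharge q = K · i = 29.50 × 0.03130 = 0.9233 m/day.

0.923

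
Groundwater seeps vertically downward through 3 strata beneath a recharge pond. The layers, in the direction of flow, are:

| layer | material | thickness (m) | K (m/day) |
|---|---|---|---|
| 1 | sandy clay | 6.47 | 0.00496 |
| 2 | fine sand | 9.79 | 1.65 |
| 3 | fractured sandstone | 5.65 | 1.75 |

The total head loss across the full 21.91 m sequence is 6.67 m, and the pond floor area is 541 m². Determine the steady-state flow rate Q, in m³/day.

2.75

Flow is perpendicular to layering, so the layers act in series and the equivalent K is the thickness-weighted harmonic mean.
Total thickness L = 6.47 + 9.79 + 5.65 = 21.91 m.
Σ(b_i/K_i) = 6.47/0.00496 + 9.79/1.65 + 5.65/1.75 = 1314 d.
K_eq = L / Σ(b_i/K_i) = 21.91 / 1314 = 0.01668 m/day.
Q = K_eq · A · (Δh/L) = 0.01668 × 541 × (6.67/21.91) = 2.747 m³/day.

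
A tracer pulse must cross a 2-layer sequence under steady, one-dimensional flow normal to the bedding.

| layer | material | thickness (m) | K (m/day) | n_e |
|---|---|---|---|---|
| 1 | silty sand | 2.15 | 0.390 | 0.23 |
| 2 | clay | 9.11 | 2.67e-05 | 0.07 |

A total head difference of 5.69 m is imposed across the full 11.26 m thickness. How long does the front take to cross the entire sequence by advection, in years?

186

With flow normal to the layers, continuity requires the same specific discharge q through every layer.
Σ(b_i/K_i) = 2.15/0.390 + 9.11/2.67e-05 = 3.412e+05 d.
q = Δh / Σ(b_i/K_i) = 5.69 / 3.412e+05 = 1.668e-05 m/day.
In each layer the seepage velocity is v_i = q/n_i, so the layer transit time is t_i = b_i·n_i / q:
  layer 1 (silty sand): t_1 = 2.15 × 0.23 / 1.668e-05 = 29653 d
  layer 2 (clay): t_2 = 9.11 × 0.07 / 1.668e-05 = 38240 d
Total t = Σ t_i = 67893 days = 185.9 years.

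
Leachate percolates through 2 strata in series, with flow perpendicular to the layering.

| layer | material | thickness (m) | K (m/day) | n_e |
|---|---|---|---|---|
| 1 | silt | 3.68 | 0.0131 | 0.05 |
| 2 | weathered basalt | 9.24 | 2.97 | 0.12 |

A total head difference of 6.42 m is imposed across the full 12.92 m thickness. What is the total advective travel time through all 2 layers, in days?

57.2

With flow normal to the layers, continuity requires the same specific discharge q through every layer.
Σ(b_i/K_i) = 3.68/0.0131 + 9.24/2.97 = 284.0 d.
q = Δh / Σ(b_i/K_i) = 6.42 / 284.0 = 0.02260 m/day.
In each layer the seepage velocity is v_i = q/n_i, so the layer transit time is t_i = b_i·n_i / q:
  layer 1 (silt): t_1 = 3.68 × 0.05 / 0.02260 = 8.140 d
  layer 2 (weathered basalt): t_2 = 9.24 × 0.12 / 0.02260 = 49.05 d
Total t = Σ t_i = 57.19 days.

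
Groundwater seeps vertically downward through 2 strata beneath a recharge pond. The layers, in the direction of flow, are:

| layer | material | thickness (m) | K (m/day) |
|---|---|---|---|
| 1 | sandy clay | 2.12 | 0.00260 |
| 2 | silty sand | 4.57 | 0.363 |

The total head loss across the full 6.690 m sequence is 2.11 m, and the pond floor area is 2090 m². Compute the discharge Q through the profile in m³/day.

Flow is perpendicular to layering, so the layers act in series and the equivalent K is the thickness-weighted harmonic mean.
Total thickness L = 2.12 + 4.57 = 6.690 m.
Σ(b_i/K_i) = 2.12/0.00260 + 4.57/0.363 = 828.0 d.
K_eq = L / Σ(b_i/K_i) = 6.690 / 828.0 = 0.008080 m/day.
Q = K_eq · A · (Δh/L) = 0.008080 × 2090 × (2.11/6.690) = 5.326 m³/day.

5.33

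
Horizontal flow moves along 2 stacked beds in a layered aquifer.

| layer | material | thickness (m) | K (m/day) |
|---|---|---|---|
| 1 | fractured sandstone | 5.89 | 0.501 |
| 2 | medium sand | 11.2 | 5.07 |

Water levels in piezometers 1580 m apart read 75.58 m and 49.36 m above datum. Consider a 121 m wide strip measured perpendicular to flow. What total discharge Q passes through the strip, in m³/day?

Flow is parallel to layering, so each bed carries its own Darcy discharge and the transmissivities add.
Σ(K_i·b_i) = 0.501×5.89 + 5.07×11.2 = 59.73 m²/day.
Hydraulic gradient i = (75.58 − 49.36) / 1580 = 26.22 / 1580 = 0.01659.
Q = Σ(K_i·b_i) · W · i = 59.73 × 121 × 0.01659 = 119.9 m³/day.

120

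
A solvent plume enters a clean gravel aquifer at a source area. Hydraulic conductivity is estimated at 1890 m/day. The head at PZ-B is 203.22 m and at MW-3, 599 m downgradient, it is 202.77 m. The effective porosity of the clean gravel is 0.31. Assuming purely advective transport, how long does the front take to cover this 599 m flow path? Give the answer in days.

131

Hydraulic gradient i = (203.22 − 202.77) / 599 = 0.45 / 599 = 0.0007513.
Darcy flux q = K · i = 1890 × 0.0007513 = 1.420 m/day.
Seepage velocity v = q / n_e = 1.420 / 0.31 = 4.580 m/day.
Travel time t = L / v = 599 / 4.580 = 130.8 days.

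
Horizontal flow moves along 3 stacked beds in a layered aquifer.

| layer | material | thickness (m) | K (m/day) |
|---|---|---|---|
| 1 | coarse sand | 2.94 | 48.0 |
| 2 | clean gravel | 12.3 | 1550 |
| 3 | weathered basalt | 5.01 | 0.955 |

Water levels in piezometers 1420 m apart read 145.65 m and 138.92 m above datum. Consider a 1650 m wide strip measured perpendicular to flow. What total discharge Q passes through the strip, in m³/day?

150000

Flow is parallel to layering, so each bed carries its own Darcy discharge and the transmissivities add.
Σ(K_i·b_i) = 48.0×2.94 + 1550×12.3 + 0.955×5.01 = 19211 m²/day.
Hydraulic gradient i = (145.65 − 138.92) / 1420 = 6.73 / 1420 = 0.004739.
Q = Σ(K_i·b_i) · W · i = 19211 × 1650 × 0.004739 = 1.502e+05 m³/day.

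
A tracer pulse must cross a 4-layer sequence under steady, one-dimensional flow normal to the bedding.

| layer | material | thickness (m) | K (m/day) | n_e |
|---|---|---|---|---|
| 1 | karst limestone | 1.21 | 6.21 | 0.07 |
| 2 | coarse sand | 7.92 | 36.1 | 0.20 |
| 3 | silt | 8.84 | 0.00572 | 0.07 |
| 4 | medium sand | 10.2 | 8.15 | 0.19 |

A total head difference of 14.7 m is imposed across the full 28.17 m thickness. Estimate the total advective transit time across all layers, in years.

1.22

With flow normal to the layers, continuity requires the same specific discharge q through every layer.
Σ(b_i/K_i) = 1.21/6.21 + 7.92/36.1 + 8.84/0.00572 + 10.2/8.15 = 1547 d.
q = Δh / Σ(b_i/K_i) = 14.7 / 1547 = 0.009502 m/day.
In each layer the seepage velocity is v_i = q/n_i, so the layer transit time is t_i = b_i·n_i / q:
  layer 1 (karst limestone): t_1 = 1.21 × 0.07 / 0.009502 = 8.914 d
  layer 2 (coarse sand): t_2 = 7.92 × 0.20 / 0.009502 = 166.7 d
  layer 3 (silt): t_3 = 8.84 × 0.07 / 0.009502 = 65.13 d
  layer 4 (medium sand): t_4 = 10.2 × 0.19 / 0.009502 = 204.0 d
Total t = Σ t_i = 444.7 days = 1.218 years.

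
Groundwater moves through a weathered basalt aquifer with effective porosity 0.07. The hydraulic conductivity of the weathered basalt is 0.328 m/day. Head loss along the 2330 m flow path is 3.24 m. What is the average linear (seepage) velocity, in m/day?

0.00652

Hydraulic gradient i = Δh / L = 3.24 / 2330 = 0.001391.
Darcy flux q = K · i = 0.3280 × 0.001391 = 0.0004561 m/day.
Seepage velocity v = q / n_e = 0.0004561 / 0.07 = 0.006516 m/day.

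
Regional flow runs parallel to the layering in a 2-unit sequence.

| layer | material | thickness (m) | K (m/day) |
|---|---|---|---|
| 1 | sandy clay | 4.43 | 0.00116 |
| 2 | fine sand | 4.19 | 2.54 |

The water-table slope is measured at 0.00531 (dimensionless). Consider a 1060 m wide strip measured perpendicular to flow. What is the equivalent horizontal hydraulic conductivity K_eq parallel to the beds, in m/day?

Flow is parallel to layering, so each bed carries its own Darcy discharge and the transmissivities add.
Σ(K_i·b_i) = 0.00116×4.43 + 2.54×4.19 = 10.65 m²/day.
Total thickness b = 8.620 m, so K_eq = Σ(K_i·b_i)/b = 1.235 m/day.

1.24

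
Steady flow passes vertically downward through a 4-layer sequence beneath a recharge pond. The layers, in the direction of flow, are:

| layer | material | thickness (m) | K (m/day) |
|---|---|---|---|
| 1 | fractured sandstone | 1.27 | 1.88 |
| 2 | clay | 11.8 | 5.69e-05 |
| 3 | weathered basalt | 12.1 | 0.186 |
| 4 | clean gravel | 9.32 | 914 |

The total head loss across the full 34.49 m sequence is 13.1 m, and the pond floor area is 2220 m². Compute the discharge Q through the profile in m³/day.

0.140

Flow is perpendicular to layering, so the layers act in series and the equivalent K is the thickness-weighted harmonic mean.
Total thickness L = 1.27 + 11.8 + 12.1 + 9.32 = 34.49 m.
Σ(b_i/K_i) = 1.27/1.88 + 11.8/5.69e-05 + 12.1/0.186 + 9.32/914 = 2.074e+05 d.
K_eq = L / Σ(b_i/K_i) = 34.49 / 2.074e+05 = 0.0001663 m/day.
Q = K_eq · A · (Δh/L) = 0.0001663 × 2220 × (13.1/34.49) = 0.1402 m³/day.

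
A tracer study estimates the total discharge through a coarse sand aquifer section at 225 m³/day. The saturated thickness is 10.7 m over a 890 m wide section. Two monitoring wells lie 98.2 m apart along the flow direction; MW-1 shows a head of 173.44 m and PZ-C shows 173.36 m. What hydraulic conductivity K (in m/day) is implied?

Cross-sectional area A = 890 × 10.7 = 9523 m².
Hydraulic gradient i = (173.44 − 173.36) / 98.2 = 0.08 / 98.2 = 0.0008147.
From Q = K·A·i, K = Q / (A·i) = 225 / (9523 × 0.0008147) = 29.00 m/day.

29.0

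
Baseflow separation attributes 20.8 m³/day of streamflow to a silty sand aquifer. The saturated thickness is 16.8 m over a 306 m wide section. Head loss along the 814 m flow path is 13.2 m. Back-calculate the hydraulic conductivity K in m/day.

Cross-sectional area A = 306 × 16.8 = 5141 m².
Hydraulic gradient i = Δh / L = 13.2 / 814 = 0.01622.
From Q = K·A·i, K = Q / (A·i) = 20.8 / (5141 × 0.01622) = 0.2495 m/day.

0.250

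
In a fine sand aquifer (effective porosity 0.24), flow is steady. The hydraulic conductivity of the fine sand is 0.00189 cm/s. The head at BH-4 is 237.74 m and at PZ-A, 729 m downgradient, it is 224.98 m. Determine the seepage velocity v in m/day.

Convert K: 0.00189 cm/s × 864 = 1.633 m/day.
Hydraulic gradient i = (237.74 − 224.98) / 729 = 12.76 / 729 = 0.01750.
Darcy flux q = K · i = 1.633 × 0.01750 = 0.02858 m/day.
Seepage velocity v = q / n_e = 0.02858 / 0.24 = 0.1191 m/day.

0.119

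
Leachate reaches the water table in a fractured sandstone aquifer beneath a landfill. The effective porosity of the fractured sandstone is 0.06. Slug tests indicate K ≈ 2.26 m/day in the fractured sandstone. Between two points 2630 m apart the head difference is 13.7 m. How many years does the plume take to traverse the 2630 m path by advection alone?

36.7

Hydraulic gradient i = Δh / L = 13.7 / 2630 = 0.005209.
Darcy flux q = K · i = 2.260 × 0.005209 = 0.01177 m/day.
Seepage velocity v = q / n_e = 0.01177 / 0.06 = 0.1962 m/day.
Travel time t = L / v = 2630 / 0.1962 = 13404 days = 36.70 years.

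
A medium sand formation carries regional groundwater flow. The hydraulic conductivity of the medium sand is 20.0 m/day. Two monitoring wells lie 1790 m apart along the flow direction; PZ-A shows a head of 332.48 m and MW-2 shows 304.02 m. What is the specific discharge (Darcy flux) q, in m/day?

Hydraulic gradient i = (332.48 − 304.02) / 1790 = 28.46 / 1790 = 0.01590.
Specific discharge q = K · i = 20.00 × 0.01590 = 0.3180 m/day.

0.318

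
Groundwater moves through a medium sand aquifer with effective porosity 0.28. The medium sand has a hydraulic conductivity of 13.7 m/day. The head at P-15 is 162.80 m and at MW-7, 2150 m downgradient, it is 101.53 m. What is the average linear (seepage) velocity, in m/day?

Hydraulic gradient i = (162.80 − 101.53) / 2150 = 61.27 / 2150 = 0.02850.
Darcy flux q = K · i = 13.70 × 0.02850 = 0.3904 m/day.
Seepage velocity v = q / n_e = 0.3904 / 0.28 = 1.394 m/day.

1.39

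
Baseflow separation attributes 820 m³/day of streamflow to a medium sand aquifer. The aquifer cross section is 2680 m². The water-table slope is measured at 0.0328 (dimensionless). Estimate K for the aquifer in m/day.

9.33

Hydraulic gradient i = 0.0328.
From Q = K·A·i, K = Q / (A·i) = 820 / (2680 × 0.03280) = 9.328 m/day.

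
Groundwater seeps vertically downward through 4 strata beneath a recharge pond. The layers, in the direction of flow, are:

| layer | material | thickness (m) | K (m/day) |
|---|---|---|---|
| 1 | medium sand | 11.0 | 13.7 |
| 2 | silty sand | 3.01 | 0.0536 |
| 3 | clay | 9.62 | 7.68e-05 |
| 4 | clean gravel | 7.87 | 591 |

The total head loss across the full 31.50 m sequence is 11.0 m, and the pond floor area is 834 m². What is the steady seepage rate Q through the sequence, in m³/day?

Flow is perpendicular to layering, so the layers act in series and the equivalent K is the thickness-weighted harmonic mean.
Total thickness L = 11.0 + 3.01 + 9.62 + 7.87 = 31.50 m.
Σ(b_i/K_i) = 11.0/13.7 + 3.01/0.0536 + 9.62/7.68e-05 + 7.87/591 = 1.253e+05 d.
K_eq = L / Σ(b_i/K_i) = 31.50 / 1.253e+05 = 0.0002514 m/day.
Q = K_eq · A · (Δh/L) = 0.0002514 × 834 × (11.0/31.50) = 0.07321 m³/day.

0.0732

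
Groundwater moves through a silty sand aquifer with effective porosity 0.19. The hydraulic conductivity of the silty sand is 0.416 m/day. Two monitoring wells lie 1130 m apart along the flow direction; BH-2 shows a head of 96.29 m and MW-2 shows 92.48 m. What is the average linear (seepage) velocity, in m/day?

0.00738

Hydraulic gradient i = (96.29 − 92.48) / 1130 = 3.81 / 1130 = 0.003372.
Darcy flux q = K · i = 0.4160 × 0.003372 = 0.001403 m/day.
Seepage velocity v = q / n_e = 0.001403 / 0.19 = 0.007382 m/day.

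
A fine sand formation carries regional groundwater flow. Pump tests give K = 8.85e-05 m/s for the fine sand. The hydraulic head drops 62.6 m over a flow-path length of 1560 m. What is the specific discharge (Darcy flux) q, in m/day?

0.307

Convert K: 8.85e-05 m/s × 86400 = 7.646 m/day.
Hydraulic gradient i = Δh / L = 62.6 / 1560 = 0.04013.
Specific discharge q = K · i = 7.646 × 0.04013 = 0.3068 m/day.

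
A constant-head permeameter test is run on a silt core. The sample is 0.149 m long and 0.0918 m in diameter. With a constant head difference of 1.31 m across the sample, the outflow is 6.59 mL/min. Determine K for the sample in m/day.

Cross-sectional area A = π·(d/2)² = π × (0.0918/2)² = 0.006619 m².
Convert discharge: 6.59 mL/min = 1.098e-07 m³/s.
Darcy's law rearranged: K = Q·L / (A·Δh) = 1.098e-07 × 0.149 / (0.006619 × 1.31) = 1.887e-06 m/s = 0.1631 m/day.

0.163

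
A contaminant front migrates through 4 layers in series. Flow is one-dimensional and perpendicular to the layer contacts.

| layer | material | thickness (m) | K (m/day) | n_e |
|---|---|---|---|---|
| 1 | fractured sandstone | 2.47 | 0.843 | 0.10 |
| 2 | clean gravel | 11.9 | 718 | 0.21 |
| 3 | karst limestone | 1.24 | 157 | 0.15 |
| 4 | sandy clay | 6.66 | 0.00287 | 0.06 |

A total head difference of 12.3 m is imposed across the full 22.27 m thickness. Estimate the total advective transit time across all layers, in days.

With flow normal to the layers, continuity requires the same specific discharge q through every layer.
Σ(b_i/K_i) = 2.47/0.843 + 11.9/718 + 1.24/157 + 6.66/0.00287 = 2324 d.
q = Δh / Σ(b_i/K_i) = 12.3 / 2324 = 0.005294 m/day.
In each layer the seepage velocity is v_i = q/n_i, so the layer transit time is t_i = b_i·n_i / q:
  layer 1 (fractured sandstone): t_1 = 2.47 × 0.10 / 0.005294 = 46.66 d
  layer 2 (clean gravel): t_2 = 11.9 × 0.21 / 0.005294 = 472.1 d
  layer 3 (karst limestone): t_3 = 1.24 × 0.15 / 0.005294 = 35.14 d
  layer 4 (sandy clay): t_4 = 6.66 × 0.06 / 0.005294 = 75.49 d
Total t = Σ t_i = 629.4 days.

629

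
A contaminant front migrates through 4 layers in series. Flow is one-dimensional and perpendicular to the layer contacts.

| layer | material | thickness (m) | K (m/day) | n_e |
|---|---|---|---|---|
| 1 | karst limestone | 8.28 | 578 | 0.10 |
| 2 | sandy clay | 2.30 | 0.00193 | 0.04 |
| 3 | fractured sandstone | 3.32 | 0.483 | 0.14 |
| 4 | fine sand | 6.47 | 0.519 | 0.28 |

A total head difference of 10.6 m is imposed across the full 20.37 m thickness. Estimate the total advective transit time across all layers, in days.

With flow normal to the layers, continuity requires the same specific discharge q through every layer.
Σ(b_i/K_i) = 8.28/578 + 2.30/0.00193 + 3.32/0.483 + 6.47/0.519 = 1211 d.
q = Δh / Σ(b_i/K_i) = 10.6 / 1211 = 0.008753 m/day.
In each layer the seepage velocity is v_i = q/n_i, so the layer transit time is t_i = b_i·n_i / q:
  layer 1 (karst limestone): t_1 = 8.28 × 0.10 / 0.008753 = 94.60 d
  layer 2 (sandy clay): t_2 = 2.30 × 0.04 / 0.008753 = 10.51 d
  layer 3 (fractured sandstone): t_3 = 3.32 × 0.14 / 0.008753 = 53.10 d
  layer 4 (fine sand): t_4 = 6.47 × 0.28 / 0.008753 = 207.0 d
Total t = Σ t_i = 365.2 days.

365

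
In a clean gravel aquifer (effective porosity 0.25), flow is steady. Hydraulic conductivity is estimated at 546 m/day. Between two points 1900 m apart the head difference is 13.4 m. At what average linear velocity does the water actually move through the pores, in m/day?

Hydraulic gradient i = Δh / L = 13.4 / 1900 = 0.007053.
Darcy flux q = K · i = 546.0 × 0.007053 = 3.851 m/day.
Seepage velocity v = q / n_e = 3.851 / 0.25 = 15.40 m/day.

15.4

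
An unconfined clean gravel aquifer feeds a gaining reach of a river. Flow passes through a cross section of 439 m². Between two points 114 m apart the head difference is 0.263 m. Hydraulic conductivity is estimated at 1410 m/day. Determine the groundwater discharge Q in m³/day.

1430

Hydraulic gradient i = Δh / L = 0.263 / 114 = 0.002307.
Darcy's law: Q = K · A · i = 1410 × 439.0 × 0.002307 = 1428 m³/day.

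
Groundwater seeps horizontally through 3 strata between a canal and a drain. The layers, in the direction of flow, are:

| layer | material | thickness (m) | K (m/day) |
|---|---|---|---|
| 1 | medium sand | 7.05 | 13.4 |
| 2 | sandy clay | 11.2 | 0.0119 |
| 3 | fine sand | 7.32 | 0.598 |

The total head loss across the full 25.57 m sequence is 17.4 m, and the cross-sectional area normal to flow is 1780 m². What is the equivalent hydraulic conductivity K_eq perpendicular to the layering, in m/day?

Flow is perpendicular to layering, so the layers act in series and the equivalent K is the thickness-weighted harmonic mean.
Total thickness L = 7.05 + 11.2 + 7.32 = 25.57 m.
Σ(b_i/K_i) = 7.05/13.4 + 11.2/0.0119 + 7.32/0.598 = 953.9 d.
K_eq = L / Σ(b_i/K_i) = 25.57 / 953.9 = 0.02680 m/day.

0.0268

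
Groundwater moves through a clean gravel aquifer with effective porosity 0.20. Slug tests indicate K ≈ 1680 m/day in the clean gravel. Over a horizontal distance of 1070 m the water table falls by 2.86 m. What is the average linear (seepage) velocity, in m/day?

Hydraulic gradient i = Δh / L = 2.86 / 1070 = 0.002673.
Darcy flux q = K · i = 1680 × 0.002673 = 4.490 m/day.
Seepage velocity v = q / n_e = 4.490 / 0.20 = 22.45 m/day.

22.5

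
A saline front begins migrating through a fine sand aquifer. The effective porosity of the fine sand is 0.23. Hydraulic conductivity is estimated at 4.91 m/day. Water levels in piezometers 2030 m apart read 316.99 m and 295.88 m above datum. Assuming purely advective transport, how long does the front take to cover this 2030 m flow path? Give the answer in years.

25.0

Hydraulic gradient i = (316.99 − 295.88) / 2030 = 21.11 / 2030 = 0.01040.
Darcy flux q = K · i = 4.910 × 0.01040 = 0.05106 m/day.
Seepage velocity v = q / n_e = 0.05106 / 0.23 = 0.2220 m/day.
Travel time t = L / v = 2030 / 0.2220 = 9144 days = 25.04 years.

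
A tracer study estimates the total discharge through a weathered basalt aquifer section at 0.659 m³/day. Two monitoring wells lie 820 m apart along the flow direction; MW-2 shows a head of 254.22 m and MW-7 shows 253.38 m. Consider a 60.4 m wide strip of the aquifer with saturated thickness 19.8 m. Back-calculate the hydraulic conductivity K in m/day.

0.538

Cross-sectional area A = 60.4 × 19.8 = 1196 m².
Hydraulic gradient i = (254.22 − 253.38) / 820 = 0.84 / 820 = 0.001024.
From Q = K·A·i, K = Q / (A·i) = 0.659 / (1196 × 0.001024) = 0.5379 m/day.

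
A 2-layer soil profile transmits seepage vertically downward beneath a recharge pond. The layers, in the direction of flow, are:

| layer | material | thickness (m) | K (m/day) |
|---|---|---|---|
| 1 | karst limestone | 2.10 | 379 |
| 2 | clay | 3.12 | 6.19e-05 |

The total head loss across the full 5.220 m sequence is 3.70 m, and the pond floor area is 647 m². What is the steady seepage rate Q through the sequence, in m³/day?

0.0475

Flow is perpendicular to layering, so the layers act in series and the equivalent K is the thickness-weighted harmonic mean.
Total thickness L = 2.10 + 3.12 = 5.220 m.
Σ(b_i/K_i) = 2.10/379 + 3.12/6.19e-05 = 50404 d.
K_eq = L / Σ(b_i/K_i) = 5.220 / 50404 = 0.0001036 m/day.
Q = K_eq · A · (Δh/L) = 0.0001036 × 647 × (3.70/5.220) = 0.04749 m³/day.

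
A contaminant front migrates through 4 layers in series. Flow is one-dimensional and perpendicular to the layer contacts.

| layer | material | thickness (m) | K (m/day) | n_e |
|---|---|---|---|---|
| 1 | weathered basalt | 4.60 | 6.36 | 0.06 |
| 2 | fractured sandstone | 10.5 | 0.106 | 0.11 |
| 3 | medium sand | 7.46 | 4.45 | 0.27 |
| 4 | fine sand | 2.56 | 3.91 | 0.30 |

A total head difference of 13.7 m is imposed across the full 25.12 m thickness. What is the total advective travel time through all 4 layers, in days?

31.4

With flow normal to the layers, continuity requires the same specific discharge q through every layer.
Σ(b_i/K_i) = 4.60/6.36 + 10.5/0.106 + 7.46/4.45 + 2.56/3.91 = 102.1 d.
q = Δh / Σ(b_i/K_i) = 13.7 / 102.1 = 0.1342 m/day.
In each layer the seepage velocity is v_i = q/n_i, so the layer transit time is t_i = b_i·n_i / q:
  layer 1 (weathered basalt): t_1 = 4.60 × 0.06 / 0.1342 = 2.057 d
  layer 2 (fractured sandstone): t_2 = 10.5 × 0.11 / 0.1342 = 8.609 d
  layer 3 (medium sand): t_3 = 7.46 × 0.27 / 0.1342 = 15.01 d
  layer 4 (fine sand): t_4 = 2.56 × 0.30 / 0.1342 = 5.724 d
Total t = Σ t_i = 31.40 days.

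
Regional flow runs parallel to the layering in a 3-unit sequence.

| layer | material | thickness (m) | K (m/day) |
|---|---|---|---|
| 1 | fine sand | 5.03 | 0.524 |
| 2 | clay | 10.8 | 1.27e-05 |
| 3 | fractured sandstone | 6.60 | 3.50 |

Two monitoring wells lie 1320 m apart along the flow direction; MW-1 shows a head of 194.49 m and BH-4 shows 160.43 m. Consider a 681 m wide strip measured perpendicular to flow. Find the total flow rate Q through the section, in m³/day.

Flow is parallel to layering, so each bed carries its own Darcy discharge and the transmissivities add.
Σ(K_i·b_i) = 0.524×5.03 + 1.27e-05×10.8 + 3.50×6.60 = 25.74 m²/day.
Hydraulic gradient i = (194.49 − 160.43) / 1320 = 34.06 / 1320 = 0.02580.
Q = Σ(K_i·b_i) · W · i = 25.74 × 681 × 0.02580 = 452.2 m³/day.

452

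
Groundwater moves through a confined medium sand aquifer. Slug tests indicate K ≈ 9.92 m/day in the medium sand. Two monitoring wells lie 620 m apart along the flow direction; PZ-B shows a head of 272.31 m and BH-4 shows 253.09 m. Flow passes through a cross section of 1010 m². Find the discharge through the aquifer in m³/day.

Hydraulic gradient i = (272.31 − 253.09) / 620 = 19.22 / 620 = 0.03100.
Darcy's law: Q = K · A · i = 9.920 × 1010 × 0.03100 = 310.6 m³/day.

311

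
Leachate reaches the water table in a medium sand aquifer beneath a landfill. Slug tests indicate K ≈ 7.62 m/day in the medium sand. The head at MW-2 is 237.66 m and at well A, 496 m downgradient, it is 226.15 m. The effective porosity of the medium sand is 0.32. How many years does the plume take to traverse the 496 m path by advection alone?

2.46

Hydraulic gradient i = (237.66 − 226.15) / 496 = 11.51 / 496 = 0.02321.
Darcy flux q = K · i = 7.620 × 0.02321 = 0.1768 m/day.
Seepage velocity v = q / n_e = 0.1768 / 0.32 = 0.5526 m/day.
Travel time t = L / v = 496 / 0.5526 = 897.6 days = 2.457 years.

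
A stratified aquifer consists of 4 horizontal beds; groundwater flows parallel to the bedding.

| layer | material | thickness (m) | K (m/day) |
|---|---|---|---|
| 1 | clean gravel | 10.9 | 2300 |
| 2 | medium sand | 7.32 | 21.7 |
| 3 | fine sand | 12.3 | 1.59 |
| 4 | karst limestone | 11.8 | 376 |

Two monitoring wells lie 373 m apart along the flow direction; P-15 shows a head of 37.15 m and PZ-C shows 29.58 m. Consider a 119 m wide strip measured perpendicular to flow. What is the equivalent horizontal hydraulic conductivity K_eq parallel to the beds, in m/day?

701

Flow is parallel to layering, so each bed carries its own Darcy discharge and the transmissivities add.
Σ(K_i·b_i) = 2300×10.9 + 21.7×7.32 + 1.59×12.3 + 376×11.8 = 29685 m²/day.
Total thickness b = 42.32 m, so K_eq = Σ(K_i·b_i)/b = 701.4 m/day.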